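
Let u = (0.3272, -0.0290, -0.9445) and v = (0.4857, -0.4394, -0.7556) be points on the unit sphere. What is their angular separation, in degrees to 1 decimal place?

u·v = 0.8853; |u| = 1.0000, |v| = 1.0000.
cos θ = (u·v)/(|u||v|) = 0.8854, so θ = 27.7°.

27.7°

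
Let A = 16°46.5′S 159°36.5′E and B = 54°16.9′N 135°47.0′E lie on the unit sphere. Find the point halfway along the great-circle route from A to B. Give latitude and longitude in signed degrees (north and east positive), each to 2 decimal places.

19.11°, 150.62°

The central angle between A and B is δ = 1.2901 rad.
With f = 0.5, the slerp weights are sin((1−f)δ)/sin δ = 0.6257 and sin(fδ)/sin δ = 0.6257.
Weighted sum of the unit vectors: (0.6257)·(-0.8974,0.3336,-0.2886) + (0.6257)·(-0.4184,0.4071,0.8119) = (-0.8234, 0.4635, 0.3274).
Converting back: φ = atan2(z, √(x²+y²)) = 19.11°, λ = atan2(y, x) = 150.62°.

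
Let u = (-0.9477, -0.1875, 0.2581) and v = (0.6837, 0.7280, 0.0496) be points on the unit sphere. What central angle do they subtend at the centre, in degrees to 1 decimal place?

140.5°

u·v = -0.7716; |u| = 1.0000, |v| = 0.9999.
cos θ = (u·v)/(|u||v|) = -0.7717, so θ = 140.5°.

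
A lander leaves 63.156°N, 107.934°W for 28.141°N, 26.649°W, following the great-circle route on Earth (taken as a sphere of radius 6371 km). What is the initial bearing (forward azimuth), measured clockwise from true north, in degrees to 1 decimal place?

83.9°

Δλ = 81.285° = 1.4187 rad.
y = sin Δλ · cos φ₂ = (0.9885)(0.8818) = 0.8716
x = cos φ₁ sin φ₂ − sin φ₁ cos φ₂ cos Δλ = (0.4516)(0.4716) − (0.8922)(0.8818)(0.1515) = 0.0938
θ = atan2(y, x) = 83.86°, so the bearing is 83.9°.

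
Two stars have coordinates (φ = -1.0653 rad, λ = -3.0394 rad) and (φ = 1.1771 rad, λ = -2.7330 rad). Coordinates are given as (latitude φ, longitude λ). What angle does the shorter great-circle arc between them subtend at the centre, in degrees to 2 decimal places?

Let φ₁ = -1.0653 rad, φ₂ = 1.1771 rad, and Δλ = 0.3064 rad.
cos c = sin φ₁ sin φ₂ + cos φ₁ cos φ₂ cos Δλ = (-0.8749)(0.9235) + (0.4842)(0.3836)(0.9534) = -0.63089,
so c = arccos(-0.63089) = 2.25350 rad.
So the angular separation is 129.12°.

129.12°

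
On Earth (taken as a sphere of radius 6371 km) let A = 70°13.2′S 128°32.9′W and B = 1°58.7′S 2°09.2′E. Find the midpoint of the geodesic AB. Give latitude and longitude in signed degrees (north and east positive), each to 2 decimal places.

Central angle δ = 1.7600 rad. Interpolating on the sphere with fraction f = 0.5:
P = [sin((1−f)δ)·A + sin(fδ)·B] / sin δ = 0.7847·A + 0.7847·B in Cartesian coordinates,
giving P = (0.6182, -0.1782, -0.7655), i.e. latitude -49.95°, longitude -16.08°.

-49.95°, -16.08°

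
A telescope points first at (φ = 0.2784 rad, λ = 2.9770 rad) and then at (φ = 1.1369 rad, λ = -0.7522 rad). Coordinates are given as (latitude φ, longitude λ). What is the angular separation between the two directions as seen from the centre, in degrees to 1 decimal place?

In radians: φ₁ = 0.2784, φ₂ = 1.1369, Δλ = 146.333° = 2.5540 rad.
cos c = sin φ₁ sin φ₂ + cos φ₁ cos φ₂ cos Δλ = (0.2748)(0.9073) + (0.9615)(0.4204)(-0.8323) = -0.08707,
so c = arccos(-0.08707) = 1.65798 rad.
So the angular separation is 95.0°.

95.0°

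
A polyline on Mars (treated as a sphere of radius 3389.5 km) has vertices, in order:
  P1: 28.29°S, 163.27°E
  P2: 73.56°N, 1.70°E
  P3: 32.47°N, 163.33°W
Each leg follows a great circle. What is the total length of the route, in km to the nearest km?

Leg P1→P2: central angle 2.3336 rad, distance 7909.9 km.
Leg P2→P3: central angle 1.2826 rad, distance 4347.3 km.
Total: 7909.9 + 4347.3 ≈ 12257 km.

12257 km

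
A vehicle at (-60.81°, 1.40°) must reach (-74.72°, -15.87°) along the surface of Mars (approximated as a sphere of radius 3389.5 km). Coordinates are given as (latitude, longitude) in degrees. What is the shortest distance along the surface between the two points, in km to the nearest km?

Let φ₁ = -1.0613 rad, φ₂ = -1.3041 rad, and Δλ = -0.3014 rad.
cos c = sin φ₁ sin φ₂ + cos φ₁ cos φ₂ cos Δλ = (-0.8730)(-0.9646) + (0.4877)(0.2635)(0.9549) = 0.96488,
so c = arccos(0.96488) = 0.26581 rad.
Distance = R·c = 3389.5 × 0.2658 ≈ 901 km.

901 km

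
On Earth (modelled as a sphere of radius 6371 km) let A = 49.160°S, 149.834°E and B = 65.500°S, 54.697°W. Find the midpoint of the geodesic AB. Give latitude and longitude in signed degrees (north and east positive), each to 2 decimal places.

-78.94°, -178.27°

Central angle δ = 1.1133 rad. Interpolating on the sphere with fraction f = 0.5:
P = [sin((1−f)δ)·A + sin(fδ)·B] / sin δ = 0.5889·A + 0.5889·B in Cartesian coordinates,
giving P = (-0.1918, -0.0058, -0.9814), i.e. latitude -78.94°, longitude -178.27°.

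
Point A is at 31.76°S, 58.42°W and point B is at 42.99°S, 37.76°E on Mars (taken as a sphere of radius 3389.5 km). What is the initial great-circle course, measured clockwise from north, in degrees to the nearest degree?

131°

Δλ = 96.180° = 1.6787 rad.
y = sin Δλ · cos φ₂ = (0.9942)(0.7315) = 0.7272
x = cos φ₁ sin φ₂ − sin φ₁ cos φ₂ cos Δλ = (0.8503)(-0.6819) − (-0.5264)(0.7315)(-0.1077) = -0.6212
θ = atan2(y, x) = 130.51°, so the bearing is 131°.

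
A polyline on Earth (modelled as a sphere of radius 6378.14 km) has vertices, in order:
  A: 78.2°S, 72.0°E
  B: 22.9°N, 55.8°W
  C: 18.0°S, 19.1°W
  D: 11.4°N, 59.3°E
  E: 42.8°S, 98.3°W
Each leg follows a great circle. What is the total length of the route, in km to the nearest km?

Leg A→B: central angle 2.0902 rad, distance 13331.6 km.
Leg B→C: central angle 0.9494 rad, distance 6055.3 km.
Leg C→D: central angle 1.4441 rad, distance 9210.5 km.
Leg D→E: central angle 2.4969 rad, distance 15925.5 km.
Total: 13331.6 + 6055.3 + 9210.5 + 15925.5 ≈ 44523 km.

44523 km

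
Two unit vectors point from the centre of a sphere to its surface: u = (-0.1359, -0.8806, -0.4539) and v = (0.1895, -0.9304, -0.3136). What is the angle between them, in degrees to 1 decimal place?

u·v = 0.9359; |u| = 1.0000, |v| = 0.9999.
cos θ = (u·v)/(|u||v|) = 0.9360, so θ = 20.6°.

20.6°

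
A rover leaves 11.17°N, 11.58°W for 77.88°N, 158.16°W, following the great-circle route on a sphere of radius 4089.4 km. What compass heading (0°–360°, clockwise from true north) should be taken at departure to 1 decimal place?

353.4°

Δλ = -146.580° = -2.5583 rad.
y = sin Δλ · cos φ₂ = (-0.5508)(0.2100) = -0.1156
x = cos φ₁ sin φ₂ − sin φ₁ cos φ₂ cos Δλ = (0.9811)(0.9777) − (0.1937)(0.2100)(-0.8347) = 0.9931
θ = atan2(y, x) = -6.64°; adding 360° gives 353.4°.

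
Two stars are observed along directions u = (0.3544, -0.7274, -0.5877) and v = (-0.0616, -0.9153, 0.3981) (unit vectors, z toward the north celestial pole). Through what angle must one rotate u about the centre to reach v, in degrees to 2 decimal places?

u·v = 0.4100; |u| = 1.0001, |v| = 1.0000.
cos θ = (u·v)/(|u||v|) = 0.4100, so θ = 65.80°.

65.80°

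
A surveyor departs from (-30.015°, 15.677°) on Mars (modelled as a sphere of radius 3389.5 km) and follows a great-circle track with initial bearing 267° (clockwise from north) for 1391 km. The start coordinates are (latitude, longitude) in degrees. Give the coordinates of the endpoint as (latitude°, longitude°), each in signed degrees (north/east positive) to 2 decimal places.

Angular distance δ = d/R = 1391/3389.5 = 0.41039 rad; initial bearing θ = 4.6600 rad.
sin φ₂ = sin φ₁ cos δ + cos φ₁ sin δ cos θ = (-0.5002)(0.9170) + (0.8659)(0.3990)(-0.0523) = -0.4768, so φ₂ = -28.47°.
Δλ = atan2(sin θ sin δ cos φ₁, cos δ − sin φ₁ sin φ₂) = atan2(-0.3450, 0.6785) = -26.952°.
λ₂ = 15.677° − 26.952° = -11.28°.

-28.47°, -11.28°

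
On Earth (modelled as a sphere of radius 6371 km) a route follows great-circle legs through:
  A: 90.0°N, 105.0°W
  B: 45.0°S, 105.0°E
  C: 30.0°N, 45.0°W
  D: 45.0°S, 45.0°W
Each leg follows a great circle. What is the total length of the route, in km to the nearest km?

Leg A→B: central angle 2.3562 rad, distance 15011.3 km.
Leg B→C: central angle 2.6549 rad, distance 16914.4 km.
Leg C→D: central angle 1.3090 rad, distance 8339.6 km.
Total: 15011.3 + 16914.4 + 8339.6 ≈ 40265 km.

40265 km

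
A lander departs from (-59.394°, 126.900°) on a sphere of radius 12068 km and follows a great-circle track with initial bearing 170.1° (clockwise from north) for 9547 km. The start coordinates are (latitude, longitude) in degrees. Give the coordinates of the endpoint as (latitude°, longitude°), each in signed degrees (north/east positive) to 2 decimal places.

-74.11°, -79.62°

Angular distance δ = d/R = 9547/12068 = 0.79110 rad; initial bearing θ = 2.9688 rad.
sin φ₂ = sin φ₁ cos δ + cos φ₁ sin δ cos θ = (-0.8607)(0.7031) + (0.5091)(0.7111)(-0.9851) = -0.9618, so φ₂ = -74.11°.
Δλ = atan2(sin θ sin δ cos φ₁, cos δ − sin φ₁ sin φ₂) = atan2(0.0622, -0.1247) = 153.479°.
λ₂ = 126.900° + 153.479° = 280.38° → -79.62° after wrapping to (−180°, 180°].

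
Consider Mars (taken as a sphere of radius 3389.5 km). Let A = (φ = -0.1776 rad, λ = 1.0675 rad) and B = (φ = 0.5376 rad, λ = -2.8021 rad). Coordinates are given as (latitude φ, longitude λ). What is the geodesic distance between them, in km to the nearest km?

Let φ₁ = -0.1776 rad, φ₂ = 0.5376 rad, and Δλ = 2.4136 rad.
Haversine: a = sin²(Δφ/2) + cos φ₁ cos φ₂ sin²(Δλ/2) = 0.1225 + (0.9843)(0.8589)(0.8733) = 0.86079.
Central angle c = 2·arcsin(√a) = 2.37688 rad.
Distance = R·c = 3389.5 × 2.3769 ≈ 8056 km.

8056 km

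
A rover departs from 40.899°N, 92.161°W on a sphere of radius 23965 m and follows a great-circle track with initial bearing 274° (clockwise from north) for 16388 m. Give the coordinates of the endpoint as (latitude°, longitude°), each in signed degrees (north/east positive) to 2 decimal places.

32.74°, -140.69°

Angular distance δ = d/R = 16388/23965 = 0.68383 rad; initial bearing θ = 4.7822 rad.
sin φ₂ = sin φ₁ cos δ + cos φ₁ sin δ cos θ = (0.6547)(0.7752) + (0.7559)(0.6318)(0.0698) = 0.5408, so φ₂ = 32.74°.
Δλ = atan2(sin θ sin δ cos φ₁, cos δ − sin φ₁ sin φ₂) = atan2(-0.4764, 0.4211) = -48.526°.
λ₂ = -92.161° − 48.526° = -140.69°.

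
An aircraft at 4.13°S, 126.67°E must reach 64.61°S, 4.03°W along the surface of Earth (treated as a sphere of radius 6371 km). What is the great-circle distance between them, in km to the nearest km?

11380 km

With latitudes φ₁ = -4.130°, φ₂ = -64.610° and longitude difference Δλ = -130.700°:
cos c = sin φ₁ sin φ₂ + cos φ₁ cos φ₂ cos Δλ = (-0.0720)(-0.9034) + (0.9974)(0.4288)(-0.6521) = -0.21382,
so c = arccos(-0.21382) = 1.78628 rad.
Distance = R·c = 6371 × 1.7863 ≈ 11380 km.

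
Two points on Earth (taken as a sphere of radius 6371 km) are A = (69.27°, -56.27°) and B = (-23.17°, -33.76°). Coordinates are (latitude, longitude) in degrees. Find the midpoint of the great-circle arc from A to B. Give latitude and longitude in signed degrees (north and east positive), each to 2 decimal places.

23.37°, -39.97°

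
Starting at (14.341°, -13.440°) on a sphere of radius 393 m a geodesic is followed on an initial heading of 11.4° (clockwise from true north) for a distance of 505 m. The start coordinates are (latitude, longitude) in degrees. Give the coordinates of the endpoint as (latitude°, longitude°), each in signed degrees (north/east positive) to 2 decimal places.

Angular distance δ = d/R = 505/393 = 1.28499 rad; initial bearing θ = 0.1990 rad.
sin φ₂ = sin φ₁ cos δ + cos φ₁ sin δ cos θ = (0.2477)(0.2819) + (0.9688)(0.9594)(0.9803) = 0.9810, so φ₂ = 78.82°.
Δλ = atan2(sin θ sin δ cos φ₁, cos δ − sin φ₁ sin φ₂) = atan2(0.1837, 0.0389) = 78.034°.
λ₂ = -13.440° + 78.034° = 64.59°.

78.82°, 64.59°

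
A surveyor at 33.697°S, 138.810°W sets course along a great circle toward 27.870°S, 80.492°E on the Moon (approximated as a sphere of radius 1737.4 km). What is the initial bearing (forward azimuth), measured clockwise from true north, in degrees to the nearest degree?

216°

Δλ = -140.698° = -2.4556 rad.
y = sin Δλ · cos φ₂ = (-0.6334)(0.8840) = -0.5599
x = cos φ₁ sin φ₂ − sin φ₁ cos φ₂ cos Δλ = (0.8320)(-0.4675) − (-0.5548)(0.8840)(-0.7738) = -0.7684
θ = atan2(y, x) = -143.92°; adding 360° gives 216°.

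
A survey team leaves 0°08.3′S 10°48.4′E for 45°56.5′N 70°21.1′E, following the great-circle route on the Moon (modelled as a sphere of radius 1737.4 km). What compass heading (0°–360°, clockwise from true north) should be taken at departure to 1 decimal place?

Δλ = 59.545° = 1.0393 rad.
y = sin Δλ · cos φ₂ = (0.8620)(0.6954) = 0.5994
x = cos φ₁ sin φ₂ − sin φ₁ cos φ₂ cos Δλ = (1.0000)(0.7186) − (-0.0024)(0.6954)(0.5069) = 0.7195
θ = atan2(y, x) = 39.80°, so the bearing is 39.8°.

39.8°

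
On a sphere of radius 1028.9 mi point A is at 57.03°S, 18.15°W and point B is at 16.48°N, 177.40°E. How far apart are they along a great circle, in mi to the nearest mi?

2474 mi

Let φ₁ = -0.9954 rad, φ₂ = 0.2876 rad, and Δλ = -2.8702 rad.
cos c = sin φ₁ sin φ₂ + cos φ₁ cos φ₂ cos Δλ = (-0.8390)(0.2837) + (0.5442)(0.9589)(-0.9634) = -0.74074,
so c = arccos(-0.74074) = 2.40496 rad.
Distance = R·c = 1028.9 × 2.4050 ≈ 2474 mi.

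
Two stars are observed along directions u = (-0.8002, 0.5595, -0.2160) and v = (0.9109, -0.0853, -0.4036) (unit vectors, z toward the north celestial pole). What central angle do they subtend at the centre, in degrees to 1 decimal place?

u·v = -0.6894; |u| = 1.0000, |v| = 1.0000.
cos θ = (u·v)/(|u||v|) = -0.6895, so θ = 133.6°.

133.6°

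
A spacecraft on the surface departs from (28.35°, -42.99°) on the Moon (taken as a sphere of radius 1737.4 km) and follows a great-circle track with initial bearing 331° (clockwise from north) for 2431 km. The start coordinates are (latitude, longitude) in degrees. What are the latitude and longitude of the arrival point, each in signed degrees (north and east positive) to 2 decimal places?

Angular distance δ = d/R = 2431/1737.4 = 1.39922 rad; initial bearing θ = 5.7770 rad.
sin φ₂ = sin φ₁ cos δ + cos φ₁ sin δ cos θ = (0.4749)(0.1707) + (0.8801)(0.9853)(0.8746) = 0.8395, so φ₂ = 57.09°.
Δλ = atan2(sin θ sin δ cos φ₁, cos δ − sin φ₁ sin φ₂) = atan2(-0.4204, -0.2279) = -118.462°.
λ₂ = -42.990° − 118.462° = -161.45°.

57.09°, -161.45°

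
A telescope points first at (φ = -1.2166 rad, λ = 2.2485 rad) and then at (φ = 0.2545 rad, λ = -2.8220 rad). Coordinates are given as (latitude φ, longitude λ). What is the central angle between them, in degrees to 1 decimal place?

96.8°

In radians: φ₁ = -1.2166, φ₂ = 0.2545, Δλ = 69.482° = 1.2127 rad.
cos c = sin φ₁ sin φ₂ + cos φ₁ cos φ₂ cos Δλ = (-0.9379)(0.2518) + (0.3468)(0.9678)(0.3505) = -0.11848,
so c = arccos(-0.11848) = 1.68956 rad.
So the angular separation is 96.8°.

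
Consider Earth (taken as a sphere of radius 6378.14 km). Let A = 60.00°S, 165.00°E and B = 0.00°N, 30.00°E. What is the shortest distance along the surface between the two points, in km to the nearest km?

12324 km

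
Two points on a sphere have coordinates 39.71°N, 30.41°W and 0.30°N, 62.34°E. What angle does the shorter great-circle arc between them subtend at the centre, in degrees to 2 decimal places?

Let φ₁ = 0.6931 rad, φ₂ = 0.0052 rad, and Δλ = 1.6188 rad.
Haversine: a = sin²(Δφ/2) + cos φ₁ cos φ₂ sin²(Δλ/2) = 0.1137 + (0.7693)(1.0000)(0.5240) = 0.51678.
Central angle c = 2·arcsin(√a) = 1.60437 rad.
So the angular separation is 91.92°.

91.92°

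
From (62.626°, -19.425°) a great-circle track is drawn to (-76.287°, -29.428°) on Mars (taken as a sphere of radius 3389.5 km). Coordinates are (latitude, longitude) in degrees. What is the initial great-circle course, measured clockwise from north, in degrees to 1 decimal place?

183.6°

Δλ = -10.003° = -0.1746 rad.
y = sin Δλ · cos φ₂ = (-0.1737)(0.2371) = -0.0412
x = cos φ₁ sin φ₂ − sin φ₁ cos φ₂ cos Δλ = (0.4598)(-0.9715) − (0.8880)(0.2371)(0.9848) = -0.6540
θ = atan2(y, x) = -176.40°; adding 360° gives 183.6°.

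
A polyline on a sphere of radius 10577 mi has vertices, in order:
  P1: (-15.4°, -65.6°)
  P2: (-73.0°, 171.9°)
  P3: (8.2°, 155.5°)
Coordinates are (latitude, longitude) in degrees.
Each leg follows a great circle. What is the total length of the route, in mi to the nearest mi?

Leg P1→P2: central angle 1.4681 rad, distance 15528.2 mi.
Leg P2→P3: central angle 1.4291 rad, distance 15115.7 mi.
Total: 15528.2 + 15115.7 ≈ 30644 mi.

30644 mi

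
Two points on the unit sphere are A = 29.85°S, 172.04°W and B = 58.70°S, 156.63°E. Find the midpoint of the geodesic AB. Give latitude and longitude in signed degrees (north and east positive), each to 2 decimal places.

The central angle between A and B is δ = 0.6263 rad.
With f = 0.5, the slerp weights are sin((1−f)δ)/sin δ = 0.5256 and sin(fδ)/sin δ = 0.5256.
Weighted sum of the unit vectors: (0.5256)·(-0.8590,-0.1201,-0.4977) + (0.5256)·(-0.4769,0.2061,-0.8545) = (-0.7021, 0.0452, -0.7107).
Converting back: φ = atan2(z, √(x²+y²)) = -45.29°, λ = atan2(y, x) = 176.32°.

-45.29°, 176.32°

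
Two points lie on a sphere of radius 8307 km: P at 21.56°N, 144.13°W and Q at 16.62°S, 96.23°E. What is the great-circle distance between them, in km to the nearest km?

17845 km

With latitudes φ₁ = 21.560°, φ₂ = -16.620° and longitude difference Δλ = -119.640°:
cos c = sin φ₁ sin φ₂ + cos φ₁ cos φ₂ cos Δλ = (0.3675)(-0.2860) + (0.9300)(0.9582)(-0.4945) = -0.54584,
so c = arccos(-0.54584) = 2.14819 rad.
Distance = R·c = 8307 × 2.1482 ≈ 17845 km.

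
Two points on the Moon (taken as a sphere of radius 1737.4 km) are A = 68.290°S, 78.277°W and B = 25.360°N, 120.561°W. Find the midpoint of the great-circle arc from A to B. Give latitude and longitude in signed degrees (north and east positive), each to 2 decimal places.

The central angle between A and B is δ = 1.7220 rad.
With f = 0.5, the slerp weights are sin((1−f)δ)/sin δ = 0.7672 and sin(fδ)/sin δ = 0.7672.
Weighted sum of the unit vectors: (0.7672)·(0.0752,-0.3622,-0.9291) + (0.7672)·(-0.4595,-0.7781,0.4283) = (-0.2949, -0.8749, -0.3842).
Converting back: φ = atan2(z, √(x²+y²)) = -22.59°, λ = atan2(y, x) = -108.62°.

-22.59°, -108.62°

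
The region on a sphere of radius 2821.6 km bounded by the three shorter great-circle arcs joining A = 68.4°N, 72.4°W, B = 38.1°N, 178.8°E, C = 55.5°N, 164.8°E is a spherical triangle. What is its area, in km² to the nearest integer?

1127689 km²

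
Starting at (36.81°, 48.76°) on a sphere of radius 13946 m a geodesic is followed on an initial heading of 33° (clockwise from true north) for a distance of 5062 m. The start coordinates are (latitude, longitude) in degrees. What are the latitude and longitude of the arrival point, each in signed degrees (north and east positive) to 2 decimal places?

Angular distance δ = d/R = 5062/13946 = 0.36297 rad; initial bearing θ = 0.5760 rad.
sin φ₂ = sin φ₁ cos δ + cos φ₁ sin δ cos θ = (0.5992)(0.9348) + (0.8006)(0.3551)(0.8387) = 0.7985, so φ₂ = 52.99°.
Δλ = atan2(sin θ sin δ cos φ₁, cos δ − sin φ₁ sin φ₂) = atan2(0.1548, 0.4564) = 18.738°.
λ₂ = 48.760° + 18.738° = 67.50°.

52.99°, 67.50°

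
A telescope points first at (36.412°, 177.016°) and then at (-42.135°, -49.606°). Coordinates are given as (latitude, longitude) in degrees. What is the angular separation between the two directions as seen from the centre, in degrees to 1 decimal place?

With latitudes φ₁ = 36.412°, φ₂ = -42.135° and longitude difference Δλ = 133.378°:
Haversine: a = sin²(Δφ/2) + cos φ₁ cos φ₂ sin²(Δλ/2) = 0.4007 + (0.8048)(0.7416)(0.8434) = 0.90405.
Central angle c = 2·arcsin(√a) = 2.51173 rad.
So the angular separation is 143.9°.

143.9°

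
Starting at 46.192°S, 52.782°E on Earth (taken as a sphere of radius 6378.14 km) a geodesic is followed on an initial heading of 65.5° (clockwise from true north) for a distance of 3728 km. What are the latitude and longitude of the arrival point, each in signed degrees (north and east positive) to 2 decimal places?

Angular distance δ = d/R = 3728/6378.14 = 0.58450 rad; initial bearing θ = 1.1432 rad.
sin φ₂ = sin φ₁ cos δ + cos φ₁ sin δ cos θ = (-0.7217)(0.8340) + (0.6922)(0.5518)(0.4147) = -0.4435, so φ₂ = -26.32°.
Δλ = atan2(sin θ sin δ cos φ₁, cos δ − sin φ₁ sin φ₂) = atan2(0.3476, 0.5140) = 34.069°.
λ₂ = 52.782° + 34.069° = 86.85°.

-26.32°, 86.85°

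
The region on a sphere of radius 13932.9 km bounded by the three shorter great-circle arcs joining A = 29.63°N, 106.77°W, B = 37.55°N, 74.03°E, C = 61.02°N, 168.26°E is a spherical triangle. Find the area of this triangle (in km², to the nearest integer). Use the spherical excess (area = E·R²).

104280494 km²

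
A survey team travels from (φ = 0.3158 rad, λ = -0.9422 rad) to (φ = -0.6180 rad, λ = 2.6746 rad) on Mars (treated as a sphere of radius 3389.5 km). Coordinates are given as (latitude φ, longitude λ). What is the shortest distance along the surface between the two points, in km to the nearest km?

8893 km

With latitudes φ₁ = 18.094°, φ₂ = -35.409° and longitude difference Δλ = -152.773°:
cos c = sin φ₁ sin φ₂ + cos φ₁ cos φ₂ cos Δλ = (0.3106)(-0.5794) + (0.9505)(0.8150)(-0.8892) = -0.86884,
so c = arccos(-0.86884) = 2.62365 rad.
Distance = R·c = 3389.5 × 2.6237 ≈ 8893 km.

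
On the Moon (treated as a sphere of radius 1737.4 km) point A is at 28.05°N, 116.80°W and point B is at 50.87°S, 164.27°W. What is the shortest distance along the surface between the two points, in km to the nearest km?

2709 km

Let φ₁ = 0.4896 rad, φ₂ = -0.8878 rad, and Δλ = -0.8285 rad.
cos c = sin φ₁ sin φ₂ + cos φ₁ cos φ₂ cos Δλ = (0.4702)(-0.7757) + (0.8825)(0.6311)(0.6760) = 0.01171,
so c = arccos(0.01171) = 1.55908 rad.
Distance = R·c = 1737.4 × 1.5591 ≈ 2709 km.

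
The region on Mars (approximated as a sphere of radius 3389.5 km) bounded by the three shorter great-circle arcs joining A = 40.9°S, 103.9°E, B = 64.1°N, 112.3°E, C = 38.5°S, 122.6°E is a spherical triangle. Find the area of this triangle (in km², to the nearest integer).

3699102 km²

Side lengths (central angles): a = 1.7964, b = 0.2541, c = 1.8363 rad; semiperimeter s = 1.9433.
By l'Huilier's theorem, tan(E/4) = √[tan(s/2) tan((s−a)/2) tan((s−b)/2) tan((s−c)/2)], giving spherical excess E = 0.3220 rad.
Area = E·R² = 0.3220 × (3389.5)² ≈ 3699102 km².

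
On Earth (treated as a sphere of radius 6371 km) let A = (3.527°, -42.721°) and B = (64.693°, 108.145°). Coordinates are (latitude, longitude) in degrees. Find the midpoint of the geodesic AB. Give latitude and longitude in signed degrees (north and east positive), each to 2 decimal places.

55.71°, -24.30°

Central angle δ = 1.8934 rad. Interpolating on the sphere with fraction f = 0.5:
P = [sin((1−f)δ)·A + sin(fδ)·B] / sin δ = 0.8556·A + 0.8556·B in Cartesian coordinates,
giving P = (0.5135, -0.2318, 0.8262), i.e. latitude 55.71°, longitude -24.30°.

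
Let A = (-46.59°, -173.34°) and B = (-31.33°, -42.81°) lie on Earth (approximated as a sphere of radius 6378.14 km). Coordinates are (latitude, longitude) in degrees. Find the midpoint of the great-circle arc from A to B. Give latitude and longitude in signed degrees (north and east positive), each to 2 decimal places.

-62.01°, -94.84°

The central angle between A and B is δ = 1.5745 rad.
With f = 0.5, the slerp weights are sin((1−f)δ)/sin δ = 0.7084 and sin(fδ)/sin δ = 0.7084.
Weighted sum of the unit vectors: (0.7084)·(-0.6826,-0.0797,-0.7265) + (0.7084)·(0.6266,-0.5805,-0.5200) = (-0.0396, -0.4677, -0.8830).
Converting back: φ = atan2(z, √(x²+y²)) = -62.01°, λ = atan2(y, x) = -94.84°.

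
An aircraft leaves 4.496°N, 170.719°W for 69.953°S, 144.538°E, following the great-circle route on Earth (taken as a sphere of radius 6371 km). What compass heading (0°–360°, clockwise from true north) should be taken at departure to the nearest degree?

194°

Δλ = -44.743° = -0.7809 rad.
y = sin Δλ · cos φ₂ = (-0.7039)(0.3428) = -0.2413
x = cos φ₁ sin φ₂ − sin φ₁ cos φ₂ cos Δλ = (0.9969)(-0.9394) − (0.0784)(0.3428)(0.7103) = -0.9556
θ = atan2(y, x) = -165.83°; adding 360° gives 194°.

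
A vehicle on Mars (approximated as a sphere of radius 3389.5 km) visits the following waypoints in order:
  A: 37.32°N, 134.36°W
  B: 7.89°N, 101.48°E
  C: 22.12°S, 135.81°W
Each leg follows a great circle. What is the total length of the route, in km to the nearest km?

Leg A→B: central angle 1.9381 rad, distance 6569.2 km.
Leg B→C: central angle 2.1502 rad, distance 7288.3 km.
Total: 6569.2 + 7288.3 ≈ 13857 km.

13857 km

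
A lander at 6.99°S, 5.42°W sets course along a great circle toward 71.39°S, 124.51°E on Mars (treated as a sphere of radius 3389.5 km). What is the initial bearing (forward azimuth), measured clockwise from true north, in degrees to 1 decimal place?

With φ₁ = -0.1220, φ₂ = -1.2460, Δλ = 2.2677 rad, the forward-azimuth formula gives
θ = atan2( sin Δλ cos φ₂ , cos φ₁ sin φ₂ − sin φ₁ cos φ₂ cos Δλ ) = atan2(0.2447, -0.9656) = 165.78°.
So the initial bearing is 165.8°.

165.8°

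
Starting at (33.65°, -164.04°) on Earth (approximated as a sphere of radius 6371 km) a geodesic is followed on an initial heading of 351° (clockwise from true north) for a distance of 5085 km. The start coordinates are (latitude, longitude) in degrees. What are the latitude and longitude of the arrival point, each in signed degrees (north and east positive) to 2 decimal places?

77.30°, 165.33°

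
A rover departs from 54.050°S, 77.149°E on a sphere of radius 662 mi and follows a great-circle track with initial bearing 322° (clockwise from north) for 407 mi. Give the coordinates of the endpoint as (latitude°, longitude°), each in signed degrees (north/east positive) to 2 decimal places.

-23.23°, 54.42°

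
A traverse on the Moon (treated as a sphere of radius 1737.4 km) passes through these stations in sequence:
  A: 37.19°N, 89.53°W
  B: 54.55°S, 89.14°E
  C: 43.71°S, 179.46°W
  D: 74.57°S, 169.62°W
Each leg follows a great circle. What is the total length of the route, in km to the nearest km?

7588 km

Leg A→B: central angle 2.8382 rad, distance 4931.1 km.
Leg B→C: central angle 0.9852 rad, distance 1711.7 km.
Leg C→D: central angle 0.5441 rad, distance 945.3 km.
Total: 4931.1 + 1711.7 + 945.3 ≈ 7588 km.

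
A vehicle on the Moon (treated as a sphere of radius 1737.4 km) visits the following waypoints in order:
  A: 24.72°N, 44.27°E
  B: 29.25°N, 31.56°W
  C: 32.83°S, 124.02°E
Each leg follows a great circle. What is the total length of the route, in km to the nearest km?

6833 km

Leg A→B: central angle 1.1611 rad, distance 2017.3 km.
Leg B→C: central angle 2.7720 rad, distance 4816.0 km.
Total: 2017.3 + 4816.0 ≈ 6833 km.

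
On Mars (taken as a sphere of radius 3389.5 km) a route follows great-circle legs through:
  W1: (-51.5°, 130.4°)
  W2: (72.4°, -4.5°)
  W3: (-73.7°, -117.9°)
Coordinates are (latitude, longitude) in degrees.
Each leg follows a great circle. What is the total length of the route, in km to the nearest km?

18519 km

Leg W1→W2: central angle 2.6442 rad, distance 8962.6 km.
Leg W2→W3: central angle 2.8195 rad, distance 9556.8 km.
Total: 8962.6 + 9556.8 ≈ 18519 km.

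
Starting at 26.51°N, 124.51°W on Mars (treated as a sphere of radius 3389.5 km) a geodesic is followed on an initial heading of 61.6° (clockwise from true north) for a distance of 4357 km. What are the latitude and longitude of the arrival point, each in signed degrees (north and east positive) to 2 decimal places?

32.28°, -37.78°

Angular distance δ = d/R = 4357/3389.5 = 1.28544 rad; initial bearing θ = 1.0751 rad.
sin φ₂ = sin φ₁ cos δ + cos φ₁ sin δ cos θ = (0.4464)(0.2815) + (0.8949)(0.9596)(0.4756) = 0.5341, so φ₂ = 32.28°.
Δλ = atan2(sin θ sin δ cos φ₁, cos δ − sin φ₁ sin φ₂) = atan2(0.7553, 0.0431) = 86.732°.
λ₂ = -124.510° + 86.732° = -37.78°.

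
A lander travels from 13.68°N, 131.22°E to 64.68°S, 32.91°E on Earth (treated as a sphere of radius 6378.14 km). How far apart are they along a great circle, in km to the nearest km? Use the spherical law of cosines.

11788 km

In radians: φ₁ = 0.2388, φ₂ = -1.1289, Δλ = -98.310° = -1.7158 rad.
cos c = sin φ₁ sin φ₂ + cos φ₁ cos φ₂ cos Δλ = (0.2365)(-0.9039) + (0.9716)(0.4277)(-0.1445) = -0.27384,
so c = arccos(-0.27384) = 1.84818 rad.
Distance = R·c = 6378.14 × 1.8482 ≈ 11788 km.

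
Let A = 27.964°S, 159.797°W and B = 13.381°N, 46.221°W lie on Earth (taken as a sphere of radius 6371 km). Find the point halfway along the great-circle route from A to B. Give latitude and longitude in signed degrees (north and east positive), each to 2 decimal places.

Central angle δ = 2.0400 rad. Interpolating on the sphere with fraction f = 0.5:
P = [sin((1−f)δ)·A + sin(fδ)·B] / sin δ = 0.9554·A + 0.9554·B in Cartesian coordinates,
giving P = (-0.1489, -0.9625, -0.2269), i.e. latitude -13.11°, longitude -98.79°.

-13.11°, -98.79°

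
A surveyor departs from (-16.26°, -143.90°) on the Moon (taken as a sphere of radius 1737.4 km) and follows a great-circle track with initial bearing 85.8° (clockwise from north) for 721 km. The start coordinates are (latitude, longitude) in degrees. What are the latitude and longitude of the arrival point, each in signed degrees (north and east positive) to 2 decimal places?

-13.17°, -119.51°

Angular distance δ = d/R = 721/1737.4 = 0.41499 rad; initial bearing θ = 1.4975 rad.
sin φ₂ = sin φ₁ cos δ + cos φ₁ sin δ cos θ = (-0.2800)(0.9151) + (0.9600)(0.4032)(0.0732) = -0.2279, so φ₂ = -13.17°.
Δλ = atan2(sin θ sin δ cos φ₁, cos δ − sin φ₁ sin φ₂) = atan2(0.3860, 0.8513) = 24.391°.
λ₂ = -143.900° + 24.391° = -119.51°.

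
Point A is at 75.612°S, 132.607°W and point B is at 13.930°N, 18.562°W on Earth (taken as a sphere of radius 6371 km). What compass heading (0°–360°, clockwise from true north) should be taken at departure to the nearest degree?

With φ₁ = -1.3197, φ₂ = 0.2431, Δλ = 1.9905 rad, the forward-azimuth formula gives
θ = atan2( sin Δλ cos φ₂ , cos φ₁ sin φ₂ − sin φ₁ cos φ₂ cos Δλ ) = atan2(0.8864, -0.3232) = 110.04°.
So the initial bearing is 110°.

110°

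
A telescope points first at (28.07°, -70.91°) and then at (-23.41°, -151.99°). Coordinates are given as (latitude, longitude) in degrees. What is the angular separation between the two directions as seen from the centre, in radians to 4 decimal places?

1.6322 rad

With latitudes φ₁ = 28.070°, φ₂ = -23.410° and longitude difference Δλ = -81.080°:
Haversine: a = sin²(Δφ/2) + cos φ₁ cos φ₂ sin²(Δλ/2) = 0.1886 + (0.8824)(0.9177)(0.4225) = 0.53070.
Central angle c = 2·arcsin(√a) = 1.63223 rad.
So the angular separation is 1.6322 rad.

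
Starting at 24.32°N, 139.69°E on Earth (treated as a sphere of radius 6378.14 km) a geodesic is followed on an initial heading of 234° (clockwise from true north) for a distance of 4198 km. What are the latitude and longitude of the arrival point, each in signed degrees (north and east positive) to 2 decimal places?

-0.10°, 110.03°

Angular distance δ = d/R = 4198/6378.14 = 0.65819 rad; initial bearing θ = 4.0841 rad.
sin φ₂ = sin φ₁ cos δ + cos φ₁ sin δ cos θ = (0.4118)(0.7911) + (0.9113)(0.6117)(-0.5878) = -0.0018, so φ₂ = -0.10°.
Δλ = atan2(sin θ sin δ cos φ₁, cos δ − sin φ₁ sin φ₂) = atan2(-0.4509, 0.7919) = -29.661°.
λ₂ = 139.690° − 29.661° = 110.03°.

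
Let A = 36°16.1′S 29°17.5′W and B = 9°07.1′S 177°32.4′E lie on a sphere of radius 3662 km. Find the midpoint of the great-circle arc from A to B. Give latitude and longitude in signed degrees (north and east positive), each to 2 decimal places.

The central angle between A and B is δ = 2.2352 rad.
With f = 0.5, the slerp weights are sin((1−f)δ)/sin δ = 1.1420 and sin(fδ)/sin δ = 1.1420.
Weighted sum of the unit vectors: (1.1420)·(0.7032,-0.3945,-0.5916) + (1.1420)·(-0.9865,0.0424,-0.1585) = (-0.3235, -0.4021, -0.8565).
Converting back: φ = atan2(z, √(x²+y²)) = -58.93°, λ = atan2(y, x) = -128.82°.

-58.93°, -128.82°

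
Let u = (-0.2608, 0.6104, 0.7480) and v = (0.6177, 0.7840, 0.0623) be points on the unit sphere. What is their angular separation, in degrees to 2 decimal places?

u·v = 0.3641; |u| = 1.0001, |v| = 1.0000.
cos θ = (u·v)/(|u||v|) = 0.3640, so θ = 68.65°.

68.65°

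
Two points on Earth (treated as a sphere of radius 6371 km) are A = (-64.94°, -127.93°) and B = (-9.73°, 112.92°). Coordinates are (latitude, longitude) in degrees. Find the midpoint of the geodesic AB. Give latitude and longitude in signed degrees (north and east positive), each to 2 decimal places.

-51.25°, 138.31°

The central angle between A and B is δ = 1.6211 rad.
With f = 0.5, the slerp weights are sin((1−f)δ)/sin δ = 0.7256 and sin(fδ)/sin δ = 0.7256.
Weighted sum of the unit vectors: (0.7256)·(-0.2604,-0.3341,-0.9059) + (0.7256)·(-0.3838,0.9078,-0.1690) = (-0.4674, 0.4163, -0.7799).
Converting back: φ = atan2(z, √(x²+y²)) = -51.25°, λ = atan2(y, x) = 138.31°.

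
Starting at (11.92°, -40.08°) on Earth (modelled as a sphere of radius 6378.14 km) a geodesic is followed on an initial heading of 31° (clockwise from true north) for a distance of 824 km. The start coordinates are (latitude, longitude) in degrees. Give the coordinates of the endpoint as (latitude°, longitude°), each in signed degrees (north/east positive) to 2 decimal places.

Angular distance δ = d/R = 824/6378.14 = 0.12919 rad; initial bearing θ = 0.5411 rad.
sin φ₂ = sin φ₁ cos δ + cos φ₁ sin δ cos θ = (0.2065)(0.9917) + (0.9784)(0.1288)(0.8572) = 0.3129, so φ₂ = 18.23°.
Δλ = atan2(sin θ sin δ cos φ₁, cos δ − sin φ₁ sin φ₂) = atan2(0.0649, 0.9270) = 4.006°.
λ₂ = -40.080° + 4.006° = -36.07°.

18.23°, -36.07°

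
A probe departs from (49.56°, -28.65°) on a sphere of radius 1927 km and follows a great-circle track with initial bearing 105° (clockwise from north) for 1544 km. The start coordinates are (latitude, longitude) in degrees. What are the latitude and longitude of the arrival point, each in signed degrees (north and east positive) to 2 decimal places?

24.14°, 20.84°

Angular distance δ = d/R = 1544/1927 = 0.80125 rad; initial bearing θ = 1.8326 rad.
sin φ₂ = sin φ₁ cos δ + cos φ₁ sin δ cos θ = (0.7611)(0.6958) + (0.6487)(0.7182)(-0.2588) = 0.4090, so φ₂ = 24.14°.
Δλ = atan2(sin θ sin δ cos φ₁, cos δ − sin φ₁ sin φ₂) = atan2(0.4500, 0.3845) = 49.486°.
λ₂ = -28.650° + 49.486° = 20.84°.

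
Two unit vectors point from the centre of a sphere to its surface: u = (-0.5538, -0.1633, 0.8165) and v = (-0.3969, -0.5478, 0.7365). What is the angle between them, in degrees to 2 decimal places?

u·v = 0.9106; |u| = 1.0000, |v| = 1.0000.
cos θ = (u·v)/(|u||v|) = 0.9106, so θ = 24.42°.

24.42°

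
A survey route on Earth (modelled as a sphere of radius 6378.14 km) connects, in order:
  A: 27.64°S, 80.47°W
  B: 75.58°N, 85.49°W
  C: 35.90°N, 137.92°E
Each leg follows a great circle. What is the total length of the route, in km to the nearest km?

18741 km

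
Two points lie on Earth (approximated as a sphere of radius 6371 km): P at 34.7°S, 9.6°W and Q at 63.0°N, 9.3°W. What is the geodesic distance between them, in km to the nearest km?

Let φ₁ = -0.6056 rad, φ₂ = 1.0996 rad, and Δλ = 0.0052 rad.
cos c = sin φ₁ sin φ₂ + cos φ₁ cos φ₂ cos Δλ = (-0.5693)(0.8910) + (0.8221)(0.4540)(1.0000) = -0.13399,
so c = arccos(-0.13399) = 1.70519 rad.
Distance = R·c = 6371 × 1.7052 ≈ 10864 km.

10864 km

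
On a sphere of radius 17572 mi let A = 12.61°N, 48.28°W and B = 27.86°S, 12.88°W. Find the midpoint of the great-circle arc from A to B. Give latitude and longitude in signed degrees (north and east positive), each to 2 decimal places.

-8.00°, -31.48°

The central angle between A and B is δ = 0.9257 rad.
With f = 0.5, the slerp weights are sin((1−f)δ)/sin δ = 0.5588 and sin(fδ)/sin δ = 0.5588.
Weighted sum of the unit vectors: (0.5588)·(0.6494,-0.7284,0.2183) + (0.5588)·(0.8618,-0.1971,-0.4673) = (0.8445, -0.5172, -0.1391).
Converting back: φ = atan2(z, √(x²+y²)) = -8.00°, λ = atan2(y, x) = -31.48°.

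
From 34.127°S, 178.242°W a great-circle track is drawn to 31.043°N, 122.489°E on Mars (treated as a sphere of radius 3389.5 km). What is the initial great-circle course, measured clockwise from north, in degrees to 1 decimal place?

With φ₁ = -0.5956, φ₂ = 0.5418, Δλ = -1.0344 rad, the forward-azimuth formula gives
θ = atan2( sin Δλ cos φ₂ , cos φ₁ sin φ₂ − sin φ₁ cos φ₂ cos Δλ ) = atan2(-0.7365, 0.6725) = -47.60°.
Adding 360° brings this into [0°, 360°): 312.4°.

312.4°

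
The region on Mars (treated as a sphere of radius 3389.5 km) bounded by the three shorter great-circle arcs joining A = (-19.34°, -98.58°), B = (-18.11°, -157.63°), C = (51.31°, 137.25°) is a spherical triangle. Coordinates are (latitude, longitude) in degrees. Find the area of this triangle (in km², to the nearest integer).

Side lengths (central angles): a = 1.5635, b = 2.2016, c = 0.9714 rad; semiperimeter s = 2.3682.
By l'Huilier's theorem, tan(E/4) = √[tan(s/2) tan((s−a)/2) tan((s−b)/2) tan((s−c)/2)], giving spherical excess E = 1.0574 rad.
Area = E·R² = 1.0574 × (3389.5)² ≈ 12148635 km².

12148635 km²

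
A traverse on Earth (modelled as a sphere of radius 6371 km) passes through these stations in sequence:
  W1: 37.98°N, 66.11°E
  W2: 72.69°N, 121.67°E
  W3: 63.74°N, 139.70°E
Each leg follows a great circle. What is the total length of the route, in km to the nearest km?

6117 km

Leg W1→W2: central angle 0.7668 rad, distance 4885.1 km.
Leg W2→W3: central angle 0.1934 rad, distance 1232.0 km.
Total: 4885.1 + 1232.0 ≈ 6117 km.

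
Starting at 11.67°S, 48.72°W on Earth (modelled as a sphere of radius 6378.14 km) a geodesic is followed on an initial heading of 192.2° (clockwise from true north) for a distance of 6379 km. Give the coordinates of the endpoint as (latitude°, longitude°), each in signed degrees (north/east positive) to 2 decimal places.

-66.18°, -74.84°

Angular distance δ = d/R = 6379/6378.14 = 1.00013 rad; initial bearing θ = 3.3545 rad.
sin φ₂ = sin φ₁ cos δ + cos φ₁ sin δ cos θ = (-0.2023)(0.5402) + (0.9793)(0.8415)(-0.9774) = -0.9148, so φ₂ = -66.18°.
Δλ = atan2(sin θ sin δ cos φ₁, cos δ − sin φ₁ sin φ₂) = atan2(-0.1742, 0.3551) = -26.123°.
λ₂ = -48.720° − 26.123° = -74.84°.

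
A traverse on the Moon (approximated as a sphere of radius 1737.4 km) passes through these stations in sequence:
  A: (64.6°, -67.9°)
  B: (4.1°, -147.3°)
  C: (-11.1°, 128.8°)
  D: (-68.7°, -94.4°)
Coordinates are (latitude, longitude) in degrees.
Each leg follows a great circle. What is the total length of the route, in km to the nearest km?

Leg A→B: central angle 1.4270 rad, distance 2479.3 km.
Leg B→C: central angle 1.4804 rad, distance 2572.1 km.
Leg C→D: central angle 1.6514 rad, distance 2869.1 km.
Total: 2479.3 + 2572.1 + 2869.1 ≈ 7920 km.

7920 km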